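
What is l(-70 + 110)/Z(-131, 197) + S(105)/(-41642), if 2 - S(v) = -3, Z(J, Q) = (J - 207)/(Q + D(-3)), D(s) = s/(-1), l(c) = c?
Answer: -166568845/7037498 ≈ -23.669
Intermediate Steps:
D(s) = -s (D(s) = s*(-1) = -s)
Z(J, Q) = (-207 + J)/(3 + Q) (Z(J, Q) = (J - 207)/(Q - 1*(-3)) = (-207 + J)/(Q + 3) = (-207 + J)/(3 + Q))
S(v) = 5 (S(v) = 2 - 1*(-3) = 2 + 3 = 5)
l(-70 + 110)/Z(-131, 197) + S(105)/(-41642) = (-70 + 110)/(((-207 - 131)/(3 + 197))) + 5/(-41642) = 40/((-338/200)) + 5*(-1/41642) = 40/(((1/200)*(-338))) - 5/41642 = 40/(-169/100) - 5/41642 = 40*(-100/169) - 5/41642 = -4000/169 - 5/41642 = -166568845/7037498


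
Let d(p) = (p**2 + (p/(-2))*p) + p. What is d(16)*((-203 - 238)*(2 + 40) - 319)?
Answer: -2713104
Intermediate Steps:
d(p) = p + p**2/2 (d(p) = (p**2 + (p*(-1/2))*p) + p = (p**2 + (-p/2)*p) + p = (p**2 - p**2/2) + p = p**2/2 + p = p + p**2/2)
d(16)*((-203 - 238)*(2 + 40) - 319) = ((1/2)*16*(2 + 16))*((-203 - 238)*(2 + 40) - 319) = ((1/2)*16*18)*(-441*42 - 319) = 144*(-18522 - 319) = 144*(-18841) = -2713104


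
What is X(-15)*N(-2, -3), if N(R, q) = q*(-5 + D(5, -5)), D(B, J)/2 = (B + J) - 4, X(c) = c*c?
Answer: 8775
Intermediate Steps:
X(c) = c²
D(B, J) = -8 + 2*B + 2*J (D(B, J) = 2*((B + J) - 4) = 2*(-4 + B + J) = -8 + 2*B + 2*J)
N(R, q) = -13*q (N(R, q) = q*(-5 + (-8 + 2*5 + 2*(-5))) = q*(-5 + (-8 + 10 - 10)) = q*(-5 - 8) = q*(-13) = -13*q)
X(-15)*N(-2, -3) = (-15)²*(-13*(-3)) = 225*39 = 8775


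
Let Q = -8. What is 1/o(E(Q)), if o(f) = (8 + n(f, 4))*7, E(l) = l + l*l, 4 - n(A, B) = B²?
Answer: -1/28 ≈ -0.035714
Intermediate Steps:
n(A, B) = 4 - B²
E(l) = l + l²
o(f) = -28 (o(f) = (8 + (4 - 1*4²))*7 = (8 + (4 - 1*16))*7 = (8 + (4 - 16))*7 = (8 - 12)*7 = -4*7 = -28)
1/o(E(Q)) = 1/(-28) = -1/28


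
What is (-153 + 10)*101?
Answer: -14443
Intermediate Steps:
(-153 + 10)*101 = -143*101 = -14443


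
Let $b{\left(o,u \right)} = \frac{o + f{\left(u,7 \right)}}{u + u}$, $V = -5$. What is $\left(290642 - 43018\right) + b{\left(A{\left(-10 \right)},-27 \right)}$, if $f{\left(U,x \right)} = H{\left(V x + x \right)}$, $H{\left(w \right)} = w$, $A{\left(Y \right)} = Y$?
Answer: $\frac{6685867}{27} \approx 2.4762 \cdot 10^{5}$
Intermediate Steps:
$f{\left(U,x \right)} = - 4 x$ ($f{\left(U,x \right)} = - 5 x + x = - 4 x$)
$b{\left(o,u \right)} = \frac{-28 + o}{2 u}$ ($b{\left(o,u \right)} = \frac{o - 28}{u + u} = \frac{o - 28}{2 u} = \left(-28 + o\right) \frac{1}{2 u} = \frac{-28 + o}{2 u}$)
$\left(290642 - 43018\right) + b{\left(A{\left(-10 \right)},-27 \right)} = \left(290642 - 43018\right) + \frac{-28 - 10}{2 \left(-27\right)} = 247624 + \frac{1}{2} \left(- \frac{1}{27}\right) \left(-38\right) = 247624 + \frac{19}{27} = \frac{6685867}{27}$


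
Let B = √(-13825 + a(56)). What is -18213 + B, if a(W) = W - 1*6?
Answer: -18213 + 5*I*√551 ≈ -18213.0 + 117.37*I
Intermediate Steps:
a(W) = -6 + W (a(W) = W - 6 = -6 + W)
B = 5*I*√551 (B = √(-13825 + (-6 + 56)) = √(-13825 + 50) = √(-13775) = 5*I*√551 ≈ 117.37*I)
-18213 + B = -18213 + 5*I*√551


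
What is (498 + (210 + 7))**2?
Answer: 511225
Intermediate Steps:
(498 + (210 + 7))**2 = (498 + 217)**2 = 715**2 = 511225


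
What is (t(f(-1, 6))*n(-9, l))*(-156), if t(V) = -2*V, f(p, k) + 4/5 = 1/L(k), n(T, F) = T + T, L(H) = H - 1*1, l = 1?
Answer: 16848/5 ≈ 3369.6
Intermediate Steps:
L(H) = -1 + H (L(H) = H - 1 = -1 + H)
n(T, F) = 2*T
f(p, k) = -⅘ + 1/(-1 + k)
(t(f(-1, 6))*n(-9, l))*(-156) = ((-2*(9 - 4*6)/(5*(-1 + 6)))*(2*(-9)))*(-156) = (-2*(9 - 24)/(5*5)*(-18))*(-156) = (-2*(-15)/(5*5)*(-18))*(-156) = (-2*(-⅗)*(-18))*(-156) = ((6/5)*(-18))*(-156) = -108/5*(-156) = 16848/5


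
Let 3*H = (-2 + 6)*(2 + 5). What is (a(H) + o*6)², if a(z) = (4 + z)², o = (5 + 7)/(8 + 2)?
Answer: 69288976/2025 ≈ 34217.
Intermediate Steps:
H = 28/3 (H = ((-2 + 6)*(2 + 5))/3 = (4*7)/3 = (⅓)*28 = 28/3 ≈ 9.3333)
o = 6/5 (o = 12/10 = 12*(⅒) = 6/5 ≈ 1.2000)
(a(H) + o*6)² = ((4 + 28/3)² + (6/5)*6)² = ((40/3)² + 36/5)² = (1600/9 + 36/5)² = (8324/45)² = 69288976/2025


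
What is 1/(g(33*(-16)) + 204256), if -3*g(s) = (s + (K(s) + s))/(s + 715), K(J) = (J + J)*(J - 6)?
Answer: 17/3455296 ≈ 4.9200e-6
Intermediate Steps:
K(J) = 2*J*(-6 + J) (K(J) = (2*J)*(-6 + J) = 2*J*(-6 + J))
g(s) = -(2*s + 2*s*(-6 + s))/(3*(715 + s)) (g(s) = -(s + (2*s*(-6 + s) + s))/(3*(s + 715)) = -(s + (s + 2*s*(-6 + s)))/(3*(715 + s)) = -(2*s + 2*s*(-6 + s))/(3*(715 + s)))
1/(g(33*(-16)) + 204256) = 1/(2*(33*(-16))*(5 - 33*(-16))/(3*(715 + 33*(-16))) + 204256) = 1/((⅔)*(-528)*(5 - 1*(-528))/(715 - 528) + 204256) = 1/((⅔)*(-528)*(5 + 528)/187 + 204256) = 1/((⅔)*(-528)*(1/187)*533 + 204256) = 1/(-17056/17 + 204256) = 1/(3455296/17) = 17/3455296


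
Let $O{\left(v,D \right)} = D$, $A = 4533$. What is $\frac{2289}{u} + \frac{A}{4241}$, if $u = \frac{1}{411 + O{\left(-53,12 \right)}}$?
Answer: $\frac{4106340060}{4241} \approx 9.6825 \cdot 10^{5}$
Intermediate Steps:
$u = \frac{1}{423}$ ($u = \frac{1}{411 + 12} = \frac{1}{423} \approx 0.0023641$)
$\frac{2289}{u} + \frac{A}{4241} = 2289 \frac{1}{\frac{1}{423}} + \frac{4533}{4241} = 2289 \cdot 423 + 4533 \cdot \frac{1}{4241} = 968247 + \frac{4533}{4241} = \frac{4106340060}{4241}$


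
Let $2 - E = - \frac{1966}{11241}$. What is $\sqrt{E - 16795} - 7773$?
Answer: $-7773 + \frac{i \sqrt{235771415603}}{3747} \approx -7773.0 + 129.59 i$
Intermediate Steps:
$E = \frac{24448}{11241}$ ($E = 2 - - \frac{1966}{11241} = 2 + \frac{1966}{11241} = \frac{24448}{11241} \approx 2.1749$)
$\sqrt{E - 16795} - 7773 = \sqrt{\frac{24448}{11241} - 16795} - 7773 = \sqrt{- \frac{188768147}{11241}} - 7773 = \frac{i \sqrt{235771415603}}{3747} - 7773 = -7773 + \frac{i \sqrt{235771415603}}{3747}$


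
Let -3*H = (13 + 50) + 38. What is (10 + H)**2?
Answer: 5041/9 ≈ 560.11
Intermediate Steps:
H = -101/3 (H = -((13 + 50) + 38)/3 = -(63 + 38)/3 = -1/3*101 = -101/3 ≈ -33.667)
(10 + H)**2 = (10 - 101/3)**2 = (-71/3)**2 = 5041/9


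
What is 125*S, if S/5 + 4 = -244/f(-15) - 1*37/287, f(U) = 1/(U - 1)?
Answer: 699539375/287 ≈ 2.4374e+6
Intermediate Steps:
f(U) = 1/(-1 + U)
S = 5596315/287 (S = -20 + 5*(-244/(1/(-1 - 15)) - 1*37/287) = -20 + 5*(-244/(1/(-16)) - 37*1/287) = -20 + 5*(-244/(-1/16) - 37/287) = -20 + 5*(-244*(-16) - 37/287) = -20 + 5*(3904 - 37/287) = -20 + 5*(1120411/287) = -20 + 5602055/287 = 5596315/287 ≈ 19499.)
125*S = 125*(5596315/287) = 699539375/287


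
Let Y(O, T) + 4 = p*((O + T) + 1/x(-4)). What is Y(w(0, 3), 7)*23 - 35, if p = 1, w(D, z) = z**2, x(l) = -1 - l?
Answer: 746/3 ≈ 248.67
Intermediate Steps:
Y(O, T) = -11/3 + O + T (Y(O, T) = -4 + 1*((O + T) + 1/(-1 - 1*(-4))) = -4 + 1*((O + T) + 1/(-1 + 4)) = -4 + 1*((O + T) + 1/3) = -4 + 1*(1/3 + O + T) = -4 + (1/3 + O + T) = -11/3 + O + T)
Y(w(0, 3), 7)*23 - 35 = (-11/3 + 3**2 + 7)*23 - 35 = (-11/3 + 9 + 7)*23 - 35 = (37/3)*23 - 35 = 851/3 - 35 = 746/3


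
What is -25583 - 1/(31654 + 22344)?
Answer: -1381430835/53998 ≈ -25583.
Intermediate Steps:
-25583 - 1/(31654 + 22344) = -25583 - 1/53998 = -1381430835/53998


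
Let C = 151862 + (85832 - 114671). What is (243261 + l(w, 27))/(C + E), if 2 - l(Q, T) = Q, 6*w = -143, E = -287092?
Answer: -1459721/984414 ≈ -1.4828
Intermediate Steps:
w = -143/6 (w = (1/6)*(-143) = -143/6 ≈ -23.833)
C = 123023 (C = 151862 - 28839 = 123023)
l(Q, T) = 2 - Q
(243261 + l(w, 27))/(C + E) = (243261 + (2 - 1*(-143/6)))/(123023 - 287092) = (243261 + (2 + 143/6))/(-164069) = (243261 + 155/6)*(-1/164069) = (1459721/6)*(-1/164069) = -1459721/984414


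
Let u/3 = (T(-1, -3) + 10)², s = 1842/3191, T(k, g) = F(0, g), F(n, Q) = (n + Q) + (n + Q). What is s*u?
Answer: 88416/3191 ≈ 27.708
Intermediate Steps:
F(n, Q) = 2*Q + 2*n (F(n, Q) = (Q + n) + (Q + n) = 2*Q + 2*n)
T(k, g) = 2*g (T(k, g) = 2*g + 2*0 = 2*g + 0 = 2*g)
s = 1842/3191 (s = 1842*(1/3191) = 1842/3191 ≈ 0.57725)
u = 48 (u = 3*(2*(-3) + 10)² = 3*(-6 + 10)² = 3*4² = 3*16 = 48)
s*u = (1842/3191)*48 = 88416/3191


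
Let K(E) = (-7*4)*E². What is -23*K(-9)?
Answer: 52164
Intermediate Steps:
K(E) = -28*E²
-23*K(-9) = -(-644)*(-9)² = -(-644)*81 = -23*(-2268) = 52164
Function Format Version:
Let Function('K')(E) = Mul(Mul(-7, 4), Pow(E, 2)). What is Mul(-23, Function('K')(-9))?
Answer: 52164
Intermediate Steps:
Function('K')(E) = Mul(-28, Pow(E, 2))
Mul(-23, Function('K')(-9)) = Mul(-23, Mul(-28, Pow(-9, 2))) = Mul(-23, Mul(-28, 81)) = Mul(-23, -2268) = 52164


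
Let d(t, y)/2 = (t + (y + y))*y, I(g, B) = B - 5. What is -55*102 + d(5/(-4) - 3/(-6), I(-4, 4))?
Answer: -11209/2 ≈ -5604.5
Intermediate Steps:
I(g, B) = -5 + B
d(t, y) = 2*y*(t + 2*y) (d(t, y) = 2*((t + (y + y))*y) = 2*((t + 2*y)*y) = 2*(y*(t + 2*y)) = 2*y*(t + 2*y))
-55*102 + d(5/(-4) - 3/(-6), I(-4, 4)) = -55*102 + 2*(-5 + 4)*((5/(-4) - 3/(-6)) + 2*(-5 + 4)) = -5610 + 2*(-1)*((5*(-¼) - 3*(-⅙)) + 2*(-1)) = -5610 + 2*(-1)*((-5/4 + ½) - 2) = -5610 + 2*(-1)*(-¾ - 2) = -5610 + 2*(-1)*(-11/4) = -5610 + 11/2 = -11209/2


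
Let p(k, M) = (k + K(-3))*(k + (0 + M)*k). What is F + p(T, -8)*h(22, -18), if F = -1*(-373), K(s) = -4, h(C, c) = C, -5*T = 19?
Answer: -104789/25 ≈ -4191.6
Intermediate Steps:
T = -19/5 (T = -⅕*19 = -19/5 ≈ -3.8000)
p(k, M) = (-4 + k)*(k + M*k) (p(k, M) = (k - 4)*(k + (0 + M)*k) = (-4 + k)*(k + M*k))
F = 373
F + p(T, -8)*h(22, -18) = 373 - 19*(-4 - 19/5 - 4*(-8) - 8*(-19/5))/5*22 = 373 - 19*(-4 - 19/5 + 32 + 152/5)/5*22 = 373 - 19/5*273/5*22 = 373 - 5187/25*22 = 373 - 114114/25 = -104789/25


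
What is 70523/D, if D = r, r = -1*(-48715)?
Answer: 70523/48715 ≈ 1.4477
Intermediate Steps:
r = 48715
D = 48715
70523/D = 70523/48715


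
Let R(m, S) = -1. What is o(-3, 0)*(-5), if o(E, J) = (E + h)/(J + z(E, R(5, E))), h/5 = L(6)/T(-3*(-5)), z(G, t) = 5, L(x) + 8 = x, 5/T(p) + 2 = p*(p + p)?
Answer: 899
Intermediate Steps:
T(p) = 5/(-2 + 2*p**2) (T(p) = 5/(-2 + p*(p + p)) = 5/(-2 + p*(2*p)) = 5/(-2 + 2*p**2))
L(x) = -8 + x
h = -896 (h = 5*((-8 + 6)/((5/(2*(-1 + (-3*(-5))**2))))) = 5*(-2/(5/(2*(-1 + 15**2)))) = 5*(-2/(5/(2*(-1 + 225)))) = 5*(-2/((5/2)/224)) = 5*(-2/((5/2)*(1/224))) = 5*(-2/5/448) = 5*(-2*448/5) = 5*(-896/5) = -896)
o(E, J) = (-896 + E)/(5 + J) (o(E, J) = (E - 896)/(J + 5) = (-896 + E)/(5 + J))
o(-3, 0)*(-5) = ((-896 - 3)/(5 + 0))*(-5) = (-899/5)*(-5) = ((1/5)*(-899))*(-5) = -899/5*(-5) = 899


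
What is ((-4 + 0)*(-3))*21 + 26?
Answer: 278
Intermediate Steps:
((-4 + 0)*(-3))*21 + 26 = -4*(-3)*21 + 26 = 12*21 + 26 = 252 + 26 = 278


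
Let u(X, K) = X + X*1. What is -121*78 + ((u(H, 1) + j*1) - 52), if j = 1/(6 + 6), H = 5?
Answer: -113759/12 ≈ -9479.9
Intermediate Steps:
u(X, K) = 2*X (u(X, K) = X + X = 2*X)
j = 1/12 ≈ 0.083333
-121*78 + ((u(H, 1) + j*1) - 52) = -121*78 + ((2*5 + (1/12)*1) - 52) = -9438 + ((10 + 1/12) - 52) = -9438 + (121/12 - 52) = -9438 - 503/12 = -113759/12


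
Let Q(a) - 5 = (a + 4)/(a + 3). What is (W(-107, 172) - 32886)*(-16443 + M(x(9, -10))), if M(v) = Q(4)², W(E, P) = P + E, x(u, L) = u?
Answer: 26383423418/49 ≈ 5.3844e+8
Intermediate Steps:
Q(a) = 5 + (4 + a)/(3 + a) (Q(a) = 5 + (a + 4)/(a + 3) = 5 + (4 + a)/(3 + a))
W(E, P) = E + P
M(v) = 1849/49 (M(v) = ((19 + 6*4)/(3 + 4))² = ((19 + 24)/7)² = ((⅐)*43)² = (43/7)² = 1849/49)
(W(-107, 172) - 32886)*(-16443 + M(x(9, -10))) = ((-107 + 172) - 32886)*(-16443 + 1849/49) = (65 - 32886)*(-803858/49) = -32821*(-803858/49) = 26383423418/49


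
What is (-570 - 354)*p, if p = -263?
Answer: 243012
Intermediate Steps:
(-570 - 354)*p = (-570 - 354)*(-263) = -924*(-263) = 243012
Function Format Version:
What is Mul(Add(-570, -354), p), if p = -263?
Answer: 243012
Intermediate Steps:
Mul(Add(-570, -354), p) = Mul(Add(-570, -354), -263) = Mul(-924, -263) = 243012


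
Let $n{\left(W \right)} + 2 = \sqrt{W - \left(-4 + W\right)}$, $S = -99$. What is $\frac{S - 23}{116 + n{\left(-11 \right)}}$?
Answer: $- \frac{61}{58} \approx -1.0517$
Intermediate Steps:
$n{\left(W \right)} = 0$ ($n{\left(W \right)} = -2 + \sqrt{W - \left(-4 + W\right)} = -2 + \sqrt{4} = -2 + 2 = 0$)
$\frac{S - 23}{116 + n{\left(-11 \right)}} = \frac{-99 - 23}{116 + 0} = - \frac{122}{116} = \left(-122\right) \frac{1}{116} = - \frac{61}{58}$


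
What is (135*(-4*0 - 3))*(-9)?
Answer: 3645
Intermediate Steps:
(135*(-4*0 - 3))*(-9) = (135*(0 - 3))*(-9) = (135*(-3))*(-9) = -405*(-9) = 3645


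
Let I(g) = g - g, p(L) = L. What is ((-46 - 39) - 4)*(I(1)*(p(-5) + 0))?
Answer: 0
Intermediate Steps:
I(g) = 0
((-46 - 39) - 4)*(I(1)*(p(-5) + 0)) = ((-46 - 39) - 4)*(0*(-5 + 0)) = (-85 - 4)*(0*(-5)) = -89*0 = 0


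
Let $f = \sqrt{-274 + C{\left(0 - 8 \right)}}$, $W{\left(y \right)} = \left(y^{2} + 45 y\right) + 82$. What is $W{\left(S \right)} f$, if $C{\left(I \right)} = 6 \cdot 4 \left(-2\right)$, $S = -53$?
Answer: $506 i \sqrt{322} \approx 9079.8 i$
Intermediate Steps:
$W{\left(y \right)} = 82 + y^{2} + 45 y$
$C{\left(I \right)} = -48$ ($C{\left(I \right)} = 24 \left(-2\right) = -48$)
$f = i \sqrt{322}$ ($f = \sqrt{-274 - 48} = \sqrt{-322} = i \sqrt{322} \approx 17.944 i$)
$W{\left(S \right)} f = \left(82 + \left(-53\right)^{2} + 45 \left(-53\right)\right) i \sqrt{322} = \left(82 + 2809 - 2385\right) i \sqrt{322} = 506 i \sqrt{322}$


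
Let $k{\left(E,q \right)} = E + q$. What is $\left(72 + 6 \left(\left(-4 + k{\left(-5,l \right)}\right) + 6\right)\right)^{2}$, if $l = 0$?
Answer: $2916$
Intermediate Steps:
$\left(72 + 6 \left(\left(-4 + k{\left(-5,l \right)}\right) + 6\right)\right)^{2} = \left(72 + 6 \left(\left(-4 + \left(-5 + 0\right)\right) + 6\right)\right)^{2} = \left(72 + 6 \left(\left(-4 - 5\right) + 6\right)\right)^{2} = \left(72 + 6 \left(-9 + 6\right)\right)^{2} = \left(72 + 6 \left(-3\right)\right)^{2} = \left(72 - 18\right)^{2} = 54^{2} = 2916$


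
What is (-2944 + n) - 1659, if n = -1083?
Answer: -5686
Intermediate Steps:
(-2944 + n) - 1659 = (-2944 - 1083) - 1659 = -4027 - 1659 = -5686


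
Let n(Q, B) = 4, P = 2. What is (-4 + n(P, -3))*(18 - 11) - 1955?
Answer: -1955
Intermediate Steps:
(-4 + n(P, -3))*(18 - 11) - 1955 = (-4 + 4)*(18 - 11) - 1955 = 0*7 - 1955 = 0 - 1955 = -1955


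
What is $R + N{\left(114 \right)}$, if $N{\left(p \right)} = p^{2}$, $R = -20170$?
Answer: $-7174$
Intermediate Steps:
$R + N{\left(114 \right)} = -20170 + 114^{2} = -20170 + 12996 = -7174$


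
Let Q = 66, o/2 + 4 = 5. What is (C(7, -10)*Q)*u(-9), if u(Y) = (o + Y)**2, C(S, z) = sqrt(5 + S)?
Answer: 6468*sqrt(3) ≈ 11203.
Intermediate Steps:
o = 2 (o = -8 + 2*5 = -8 + 10 = 2)
u(Y) = (2 + Y)**2
(C(7, -10)*Q)*u(-9) = (sqrt(5 + 7)*66)*(2 - 9)**2 = (sqrt(12)*66)*(-7)**2 = ((2*sqrt(3))*66)*49 = (132*sqrt(3))*49 = 6468*sqrt(3)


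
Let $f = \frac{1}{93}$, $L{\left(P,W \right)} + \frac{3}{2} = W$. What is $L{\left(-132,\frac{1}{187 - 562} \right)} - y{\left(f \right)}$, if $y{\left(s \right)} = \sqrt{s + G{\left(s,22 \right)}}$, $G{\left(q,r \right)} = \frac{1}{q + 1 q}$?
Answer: $- \frac{1127}{750} - \frac{\sqrt{1609086}}{186} \approx -8.3225$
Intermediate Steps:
$G{\left(q,r \right)} = \frac{1}{2 q}$ ($G{\left(q,r \right)} = \frac{1}{q + q} = \frac{1}{2 q}$)
$L{\left(P,W \right)} = - \frac{3}{2} + W$
$f = \frac{1}{93} \approx 0.010753$
$y{\left(s \right)} = \sqrt{s + \frac{1}{2 s}}$
$L{\left(-132,\frac{1}{187 - 562} \right)} - y{\left(f \right)} = \left(- \frac{3}{2} + \frac{1}{187 - 562}\right) - \frac{\sqrt{2 \frac{1}{\frac{1}{93}} + 4 \cdot \frac{1}{93}}}{2} = \left(- \frac{3}{2} + \frac{1}{-375}\right) - \frac{\sqrt{2 \cdot 93 + \frac{4}{93}}}{2} = \left(- \frac{3}{2} - \frac{1}{375}\right) - \frac{\sqrt{186 + \frac{4}{93}}}{2} = - \frac{1127}{750} - \frac{\sqrt{\frac{17302}{93}}}{2} = - \frac{1127}{750} - \frac{\frac{1}{93} \sqrt{1609086}}{2} = - \frac{1127}{750} - \frac{\sqrt{1609086}}{186}$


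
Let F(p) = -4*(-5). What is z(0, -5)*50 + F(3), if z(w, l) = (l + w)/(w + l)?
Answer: 70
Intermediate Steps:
F(p) = 20
z(w, l) = 1 (z(w, l) = (l + w)/(l + w) = 1)
z(0, -5)*50 + F(3) = 1*50 + 20 = 50 + 20 = 70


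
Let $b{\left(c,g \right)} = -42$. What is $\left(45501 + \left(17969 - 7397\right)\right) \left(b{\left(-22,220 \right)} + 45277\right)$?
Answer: $2536462155$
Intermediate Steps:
$\left(45501 + \left(17969 - 7397\right)\right) \left(b{\left(-22,220 \right)} + 45277\right) = \left(45501 + \left(17969 - 7397\right)\right) \left(-42 + 45277\right) = \left(45501 + \left(17969 - 7397\right)\right) 45235 = \left(45501 + 10572\right) 45235 = 56073 \cdot 45235 = 2536462155$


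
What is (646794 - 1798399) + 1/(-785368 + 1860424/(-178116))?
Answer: -40274064542173219/34972116778 ≈ -1.1516e+6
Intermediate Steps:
(646794 - 1798399) + 1/(-785368 + 1860424/(-178116)) = -1151605 + 1/(-785368 + 1860424*(-1/178116)) = -1151605 + 1/(-785368 - 465106/44529) = -1151605 + 1/(-34972116778/44529) = -1151605 - 44529/34972116778 = -40274064542173219/34972116778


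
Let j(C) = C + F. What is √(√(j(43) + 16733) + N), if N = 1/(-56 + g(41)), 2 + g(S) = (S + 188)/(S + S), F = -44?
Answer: √(-41246 + 4554162*√4183)/1509 ≈ 11.373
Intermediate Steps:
j(C) = -44 + C (j(C) = C - 44 = -44 + C)
g(S) = -2 + (188 + S)/(2*S) (g(S) = -2 + (S + 188)/(S + S) = -2 + (188 + S)/((2*S)) = -2 + (188 + S)*(1/(2*S)) = -2 + (188 + S)/(2*S))
N = -82/4527 (N = 1/(-56 + (-3/2 + 94/41)) = 1/(-56 + 65/82) = 1/(-4527/82) = -82/4527 ≈ -0.018114)
√(√(j(43) + 16733) + N) = √(√((-44 + 43) + 16733) - 82/4527) = √(√(-1 + 16733) - 82/4527) = √(√16732 - 82/4527) = √(2*√4183 - 82/4527) = √(-82/4527 + 2*√4183)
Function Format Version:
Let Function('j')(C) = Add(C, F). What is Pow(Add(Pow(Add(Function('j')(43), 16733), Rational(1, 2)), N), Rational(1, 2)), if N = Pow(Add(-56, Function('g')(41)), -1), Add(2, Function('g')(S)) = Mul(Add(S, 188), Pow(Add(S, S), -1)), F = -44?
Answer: Mul(Rational(1, 1509), Pow(Add(-41246, Mul(4554162, Pow(4183, Rational(1, 2)))), Rational(1, 2))) ≈ 11.373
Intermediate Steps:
Function('j')(C) = Add(-44, C) (Function('j')(C) = Add(C, -44) = Add(-44, C))
Function('g')(S) = Add(-2, Mul(Rational(1, 2), Pow(S, -1), Add(188, S))) (Function('g')(S) = Add(-2, Mul(Add(S, 188), Pow(Add(S, S), -1))) = Add(-2, Mul(Add(188, S), Pow(Mul(2, S), -1))) = Add(-2, Mul(Add(188, S), Mul(Rational(1, 2), Pow(S, -1)))) = Add(-2, Mul(Rational(1, 2), Pow(S, -1), Add(188, S))))
N = Rational(-82, 4527) (N = Pow(Add(-56, Add(Rational(-3, 2), Mul(94, Pow(41, -1)))), -1) = Pow(Add(-56, Add(Rational(-3, 2), Mul(94, Rational(1, 41)))), -1) = Pow(Add(-56, Add(Rational(-3, 2), Rational(94, 41))), -1) = Pow(Add(-56, Rational(65, 82)), -1) = Pow(Rational(-4527, 82), -1) = Rational(-82, 4527) ≈ -0.018114)
Pow(Add(Pow(Add(Function('j')(43), 16733), Rational(1, 2)), N), Rational(1, 2)) = Pow(Add(Pow(Add(Add(-44, 43), 16733), Rational(1, 2)), Rational(-82, 4527)), Rational(1, 2)) = Pow(Add(Pow(Add(-1, 16733), Rational(1, 2)), Rational(-82, 4527)), Rational(1, 2)) = Pow(Add(Pow(16732, Rational(1, 2)), Rational(-82, 4527)), Rational(1, 2)) = Pow(Add(Mul(2, Pow(4183, Rational(1, 2))), Rational(-82, 4527)), Rational(1, 2)) = Pow(Add(Rational(-82, 4527), Mul(2, Pow(4183, Rational(1, 2)))), Rational(1, 2))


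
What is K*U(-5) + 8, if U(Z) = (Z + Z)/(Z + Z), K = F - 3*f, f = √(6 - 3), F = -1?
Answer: 7 - 3*√3 ≈ 1.8038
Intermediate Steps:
f = √3 ≈ 1.7320
K = -1 - 3*√3 ≈ -6.1962
U(Z) = 1 (U(Z) = (2*Z)/((2*Z)) = (2*Z)*(1/(2*Z)) = 1)
K*U(-5) + 8 = (-1 - 3*√3)*1 + 8 = (-1 - 3*√3) + 8 = 7 - 3*√3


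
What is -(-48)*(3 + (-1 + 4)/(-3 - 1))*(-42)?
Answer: -4536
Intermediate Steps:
-(-48)*(3 + (-1 + 4)/(-3 - 1))*(-42) = -(-48)*(3 + 3/(-4))*(-42) = -(-48)*(3 + 3*(-1/4))*(-42) = -(-48)*(3 - 3/4)*(-42) = -(-48)*9/4*(-42) = -16*(-27/4)*(-42) = 108*(-42) = -4536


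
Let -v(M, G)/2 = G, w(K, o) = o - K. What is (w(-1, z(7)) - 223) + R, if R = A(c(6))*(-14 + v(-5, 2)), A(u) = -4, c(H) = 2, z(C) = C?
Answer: -143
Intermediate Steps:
v(M, G) = -2*G
R = 72 (R = -4*(-14 - 2*2) = -4*(-14 - 4) = -4*(-18) = 72)
(w(-1, z(7)) - 223) + R = ((7 - 1*(-1)) - 223) + 72 = ((7 + 1) - 223) + 72 = (8 - 223) + 72 = -215 + 72 = -143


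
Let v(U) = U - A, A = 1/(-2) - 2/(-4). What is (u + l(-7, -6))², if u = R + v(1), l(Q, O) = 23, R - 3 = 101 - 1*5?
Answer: 15129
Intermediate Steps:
R = 99 (R = 3 + (101 - 1*5) = 3 + (101 - 5) = 3 + 96 = 99)
A = 0 (A = 1*(-½) - 2*(-¼) = -½ + ½ = 0)
v(U) = U (v(U) = U - 1*0 = U + 0 = U)
u = 100 (u = 99 + 1 = 100)
(u + l(-7, -6))² = (100 + 23)² = 123² = 15129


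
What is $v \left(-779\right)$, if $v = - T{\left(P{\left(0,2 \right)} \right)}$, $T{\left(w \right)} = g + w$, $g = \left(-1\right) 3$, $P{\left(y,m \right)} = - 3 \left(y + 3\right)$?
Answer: $-9348$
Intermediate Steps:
$P{\left(y,m \right)} = -9 - 3 y$ ($P{\left(y,m \right)} = - 3 \left(3 + y\right) = -9 - 3 y$)
$g = -3$
$T{\left(w \right)} = -3 + w$
$v = 12$ ($v = - (-3 - 9) = \left(-1\right) \left(-12\right) = 12$)
$v \left(-779\right) = 12 \left(-779\right) = -9348$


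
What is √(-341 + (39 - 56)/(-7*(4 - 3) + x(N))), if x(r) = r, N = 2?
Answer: 2*I*√2110/5 ≈ 18.374*I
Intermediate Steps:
√(-341 + (39 - 56)/(-7*(4 - 3) + x(N))) = √(-341 + (39 - 56)/(-7*(4 - 3) + 2)) = √(-341 - 17/(-7*1 + 2)) = √(-341 - 17/(-7 + 2)) = √(-341 - 17/(-5)) = √(-341 - 17*(-⅕)) = √(-341 + 17/5) = √(-1688/5) = 2*I*√2110/5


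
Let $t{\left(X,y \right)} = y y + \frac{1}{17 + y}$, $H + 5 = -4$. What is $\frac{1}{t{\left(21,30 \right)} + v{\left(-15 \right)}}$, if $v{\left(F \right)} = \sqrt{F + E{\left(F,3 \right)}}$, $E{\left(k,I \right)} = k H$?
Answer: $\frac{1988147}{1789109521} - \frac{4418 \sqrt{30}}{1789109521} \approx 0.0010977$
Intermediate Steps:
$H = -9$ ($H = -5 - 4 = -9$)
$t{\left(X,y \right)} = y^{2} + \frac{1}{17 + y}$
$E{\left(k,I \right)} = - 9 k$ ($E{\left(k,I \right)} = k \left(-9\right) = - 9 k$)
$v{\left(F \right)} = 2 \sqrt{2} \sqrt{- F}$ ($v{\left(F \right)} = \sqrt{F - 9 F} = \sqrt{- 8 F} = 2 \sqrt{2} \sqrt{- F}$)
$\frac{1}{t{\left(21,30 \right)} + v{\left(-15 \right)}} = \frac{1}{\frac{1 + 30^{3} + 17 \cdot 30^{2}}{17 + 30} + 2 \sqrt{2} \sqrt{\left(-1\right) \left(-15\right)}} = \frac{1}{\frac{1 + 27000 + 17 \cdot 900}{47} + 2 \sqrt{2} \sqrt{15}} = \frac{1}{\frac{1 + 27000 + 15300}{47} + 2 \sqrt{30}} = \frac{1}{\frac{1}{47} \cdot 42301 + 2 \sqrt{30}} = \frac{1}{\frac{42301}{47} + 2 \sqrt{30}}$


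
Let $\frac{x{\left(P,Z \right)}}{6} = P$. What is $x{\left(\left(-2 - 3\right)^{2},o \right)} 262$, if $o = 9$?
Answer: $39300$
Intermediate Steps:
$x{\left(P,Z \right)} = 6 P$
$x{\left(\left(-2 - 3\right)^{2},o \right)} 262 = 6 \left(-2 - 3\right)^{2} \cdot 262 = 6 \left(-5\right)^{2} \cdot 262 = 6 \cdot 25 \cdot 262 = 150 \cdot 262 = 39300$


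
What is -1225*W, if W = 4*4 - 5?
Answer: -13475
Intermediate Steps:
W = 11 (W = 16 - 5 = 11)
-1225*W = -1225*11 = -13475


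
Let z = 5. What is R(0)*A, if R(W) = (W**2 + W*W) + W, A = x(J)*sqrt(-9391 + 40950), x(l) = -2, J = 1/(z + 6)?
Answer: 0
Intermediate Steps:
J = 1/11 (J = 1/(5 + 6) = 1/11 ≈ 0.090909)
A = -2*sqrt(31559) (A = -2*sqrt(-9391 + 40950) = -2*sqrt(31559) ≈ -355.30)
R(W) = W + 2*W**2 (R(W) = (W**2 + W**2) + W = 2*W**2 + W = W + 2*W**2)
R(0)*A = (0*(1 + 2*0))*(-2*sqrt(31559)) = (0*(1 + 0))*(-2*sqrt(31559)) = (0*1)*(-2*sqrt(31559)) = 0*(-2*sqrt(31559)) = 0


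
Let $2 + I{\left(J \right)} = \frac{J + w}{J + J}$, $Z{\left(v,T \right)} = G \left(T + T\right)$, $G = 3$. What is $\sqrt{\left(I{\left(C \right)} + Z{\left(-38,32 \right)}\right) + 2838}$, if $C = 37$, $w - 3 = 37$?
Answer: $\frac{\sqrt{16587026}}{74} \approx 55.037$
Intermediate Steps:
$w = 40$ ($w = 3 + 37 = 40$)
$Z{\left(v,T \right)} = 6 T$ ($Z{\left(v,T \right)} = 3 \left(T + T\right) = 3 \cdot 2 T = 6 T$)
$I{\left(J \right)} = -2 + \frac{40 + J}{2 J}$ ($I{\left(J \right)} = -2 + \frac{J + 40}{J + J} = -2 + \frac{40 + J}{2 J}$)
$\sqrt{\left(I{\left(C \right)} + Z{\left(-38,32 \right)}\right) + 2838} = \sqrt{\left(\left(- \frac{3}{2} + \frac{20}{37}\right) + 6 \cdot 32\right) + 2838} = \sqrt{\left(\left(- \frac{3}{2} + 20 \cdot \frac{1}{37}\right) + 192\right) + 2838} = \sqrt{\left(\left(- \frac{3}{2} + \frac{20}{37}\right) + 192\right) + 2838} = \sqrt{\left(- \frac{71}{74} + 192\right) + 2838} = \sqrt{\frac{14137}{74} + 2838} = \sqrt{\frac{224149}{74}} = \frac{\sqrt{16587026}}{74}$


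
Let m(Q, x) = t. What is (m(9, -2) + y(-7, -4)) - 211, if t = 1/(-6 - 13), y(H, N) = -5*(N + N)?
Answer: -3250/19 ≈ -171.05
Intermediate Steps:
y(H, N) = -10*N
t = -1/19 (t = 1/(-19) = -1/19 ≈ -0.052632)
m(Q, x) = -1/19
(m(9, -2) + y(-7, -4)) - 211 = (-1/19 - 10*(-4)) - 211 = (-1/19 + 40) - 211 = 759/19 - 211 = -3250/19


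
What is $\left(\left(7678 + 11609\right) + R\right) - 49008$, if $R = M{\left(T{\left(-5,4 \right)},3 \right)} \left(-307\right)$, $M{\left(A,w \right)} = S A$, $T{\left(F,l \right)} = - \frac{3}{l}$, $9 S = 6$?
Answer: $- \frac{59135}{2} \approx -29568.0$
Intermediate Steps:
$S = \frac{2}{3}$ ($S = \frac{1}{9} \cdot 6 = \frac{2}{3} \approx 0.66667$)
$M{\left(A,w \right)} = \frac{2 A}{3}$
$R = \frac{307}{2}$ ($R = \frac{2 \left(- \frac{3}{4}\right)}{3} \left(-307\right) = \frac{2 \left(\left(-3\right) \frac{1}{4}\right)}{3} \left(-307\right) = \frac{2}{3} \left(- \frac{3}{4}\right) \left(-307\right) = \left(- \frac{1}{2}\right) \left(-307\right) = \frac{307}{2} \approx 153.5$)
$\left(\left(7678 + 11609\right) + R\right) - 49008 = \left(\left(7678 + 11609\right) + \frac{307}{2}\right) - 49008 = \left(19287 + \frac{307}{2}\right) - 49008 = \frac{38881}{2} - 49008 = - \frac{59135}{2}$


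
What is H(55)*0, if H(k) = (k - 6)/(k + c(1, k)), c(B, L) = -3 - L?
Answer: 0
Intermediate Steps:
H(k) = 2 - k/3 (H(k) = (k - 6)/(k + (-3 - k)) = (-6 + k)/(-3) = (-6 + k)*(-⅓) = 2 - k/3)
H(55)*0 = (2 - ⅓*55)*0 = (2 - 55/3)*0 = -49/3*0 = 0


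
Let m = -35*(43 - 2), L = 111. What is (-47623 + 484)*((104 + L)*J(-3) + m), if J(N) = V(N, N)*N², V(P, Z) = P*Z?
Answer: -753281220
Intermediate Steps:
m = -1435 (m = -35*41 = -1435)
J(N) = N⁴ (J(N) = (N*N)*N² = N²*N² = N⁴)
(-47623 + 484)*((104 + L)*J(-3) + m) = (-47623 + 484)*((104 + 111)*(-3)⁴ - 1435) = -47139*(215*81 - 1435) = -47139*(17415 - 1435) = -47139*15980 = -753281220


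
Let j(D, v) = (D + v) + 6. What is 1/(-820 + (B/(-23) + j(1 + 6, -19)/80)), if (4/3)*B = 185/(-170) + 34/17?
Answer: -7820/6413219 ≈ -0.0012194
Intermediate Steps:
j(D, v) = 6 + D + v
B = 93/136 (B = 3*(185/(-170) + 34/17)/4 = 3*(185*(-1/170) + 34*(1/17))/4 = 3*(-37/34 + 2)/4 = (¾)*(31/34) = 93/136 ≈ 0.68382)
1/(-820 + (B/(-23) + j(1 + 6, -19)/80)) = 1/(-820 + ((93/136)/(-23) + (6 + (1 + 6) - 19)/80)) = 1/(-820 + ((93/136)*(-1/23) + (6 + 7 - 19)*(1/80))) = 1/(-820 + (-93/3128 - 6*1/80)) = 1/(-820 + (-93/3128 - 3/40)) = 1/(-820 - 819/7820) = 1/(-6413219/7820) = -7820/6413219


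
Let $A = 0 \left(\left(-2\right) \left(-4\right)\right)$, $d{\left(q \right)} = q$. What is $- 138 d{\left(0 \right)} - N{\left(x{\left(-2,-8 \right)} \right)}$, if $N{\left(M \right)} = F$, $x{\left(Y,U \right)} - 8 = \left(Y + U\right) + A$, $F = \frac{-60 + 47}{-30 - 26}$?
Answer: $- \frac{13}{56} \approx -0.23214$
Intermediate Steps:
$F = \frac{13}{56}$ ($F = - \frac{13}{-56} = \left(-13\right) \left(- \frac{1}{56}\right) = \frac{13}{56} \approx 0.23214$)
$A = 0$ ($A = 0 \cdot 8 = 0$)
$x{\left(Y,U \right)} = 8 + U + Y$ ($x{\left(Y,U \right)} = 8 + \left(\left(Y + U\right) + 0\right) = 8 + \left(\left(U + Y\right) + 0\right) = 8 + \left(U + Y\right) = 8 + U + Y$)
$N{\left(M \right)} = \frac{13}{56}$
$- 138 d{\left(0 \right)} - N{\left(x{\left(-2,-8 \right)} \right)} = \left(-138\right) 0 - \frac{13}{56} = 0 - \frac{13}{56} = - \frac{13}{56}$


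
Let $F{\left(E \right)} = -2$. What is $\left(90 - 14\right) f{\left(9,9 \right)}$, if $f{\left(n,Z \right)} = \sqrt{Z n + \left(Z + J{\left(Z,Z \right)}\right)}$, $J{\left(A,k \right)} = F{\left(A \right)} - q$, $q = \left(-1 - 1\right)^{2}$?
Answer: $152 \sqrt{21} \approx 696.55$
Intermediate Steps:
$q = 4$ ($q = \left(-2\right)^{2} = 4$)
$J{\left(A,k \right)} = -6$ ($J{\left(A,k \right)} = -2 - 4 = -6$)
$f{\left(n,Z \right)} = \sqrt{-6 + Z + Z n}$ ($f{\left(n,Z \right)} = \sqrt{Z n + \left(Z - 6\right)} = \sqrt{Z n + \left(-6 + Z\right)} = \sqrt{-6 + Z + Z n}$)
$\left(90 - 14\right) f{\left(9,9 \right)} = \left(90 - 14\right) \sqrt{-6 + 9 + 9 \cdot 9} = 76 \sqrt{-6 + 9 + 81} = 76 \sqrt{84} = 76 \cdot 2 \sqrt{21} = 152 \sqrt{21}$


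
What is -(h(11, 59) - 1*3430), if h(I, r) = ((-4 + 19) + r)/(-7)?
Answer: 24084/7 ≈ 3440.6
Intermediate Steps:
h(I, r) = -15/7 - r/7 (h(I, r) = (15 + r)*(-⅐) = -15/7 - r/7)
-(h(11, 59) - 1*3430) = -((-15/7 - ⅐*59) - 1*3430) = -((-15/7 - 59/7) - 3430) = -(-74/7 - 3430) = -1*(-24084/7) = 24084/7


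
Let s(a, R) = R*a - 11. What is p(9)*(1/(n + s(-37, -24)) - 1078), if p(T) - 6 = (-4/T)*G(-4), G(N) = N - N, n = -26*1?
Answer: -5504262/851 ≈ -6468.0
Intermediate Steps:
n = -26
s(a, R) = -11 + R*a
G(N) = 0
p(T) = 6 (p(T) = 6 - 4/T*0 = 6 + 0 = 6)
p(9)*(1/(n + s(-37, -24)) - 1078) = 6*(1/(-26 + (-11 - 24*(-37))) - 1078) = 6*(1/(-26 + (-11 + 888)) - 1078) = 6*(1/(-26 + 877) - 1078) = 6*(1/851 - 1078) = 6*(-917377/851) = -5504262/851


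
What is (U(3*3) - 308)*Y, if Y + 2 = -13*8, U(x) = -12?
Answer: 33920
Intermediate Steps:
Y = -106 (Y = -2 - 13*8 = -2 - 104 = -106)
(U(3*3) - 308)*Y = (-12 - 308)*(-106) = -320*(-106) = 33920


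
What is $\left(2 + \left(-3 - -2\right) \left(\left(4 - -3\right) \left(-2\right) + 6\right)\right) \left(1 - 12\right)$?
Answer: $-110$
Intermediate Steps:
$\left(2 + \left(-3 - -2\right) \left(\left(4 - -3\right) \left(-2\right) + 6\right)\right) \left(1 - 12\right) = \left(2 + \left(-3 + 2\right) \left(\left(4 + 3\right) \left(-2\right) + 6\right)\right) \left(-11\right) = \left(2 - \left(7 \left(-2\right) + 6\right)\right) \left(-11\right) = \left(2 - \left(-14 + 6\right)\right) \left(-11\right) = \left(2 - -8\right) \left(-11\right) = \left(2 + 8\right) \left(-11\right) = 10 \left(-11\right) = -110$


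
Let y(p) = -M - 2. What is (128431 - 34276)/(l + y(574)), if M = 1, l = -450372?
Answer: -6277/30025 ≈ -0.20906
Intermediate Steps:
y(p) = -3 (y(p) = -1*1 - 2 = -1 - 2 = -3)
(128431 - 34276)/(l + y(574)) = (128431 - 34276)/(-450372 - 3) = 94155/(-450375) = 94155*(-1/450375) = -6277/30025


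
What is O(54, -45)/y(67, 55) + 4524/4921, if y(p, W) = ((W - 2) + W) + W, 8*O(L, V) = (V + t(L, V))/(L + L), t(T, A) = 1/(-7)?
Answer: 159225455/173258568 ≈ 0.91900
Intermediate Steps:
t(T, A) = -⅐
O(L, V) = (-⅐ + V)/(16*L) (O(L, V) = ((V - ⅐)/(L + L))/8 = ((-⅐ + V)/((2*L)))/8 = ((-⅐ + V)*(1/(2*L)))/8 = ((-⅐ + V)/(2*L))/8 = (-⅐ + V)/(16*L))
y(p, W) = -2 + 3*W (y(p, W) = ((-2 + W) + W) + W = (-2 + 2*W) + W = -2 + 3*W)
O(54, -45)/y(67, 55) + 4524/4921 = ((1/112)*(-1 + 7*(-45))/54)/(-2 + 3*55) + 4524/4921 = ((1/112)*(1/54)*(-1 - 315))/(-2 + 165) + 4524*(1/4921) = ((1/112)*(1/54)*(-316))/163 + 4524/4921 = -79/1512*1/163 + 4524/4921 = -79/246456 + 4524/4921 = 159225455/173258568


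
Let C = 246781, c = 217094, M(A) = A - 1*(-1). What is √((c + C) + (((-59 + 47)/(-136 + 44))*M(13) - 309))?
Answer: 2*√61306845/23 ≈ 680.86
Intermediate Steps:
M(A) = 1 + A (M(A) = A + 1 = 1 + A)
√((c + C) + (((-59 + 47)/(-136 + 44))*M(13) - 309)) = √((217094 + 246781) + (((-59 + 47)/(-136 + 44))*(1 + 13) - 309)) = √(463875 + (-12/(-92)*14 - 309)) = √(463875 + (-12*(-1/92)*14 - 309)) = √(463875 + ((3/23)*14 - 309)) = √(463875 + (42/23 - 309)) = √(463875 - 7065/23) = √(10662060/23) = 2*√61306845/23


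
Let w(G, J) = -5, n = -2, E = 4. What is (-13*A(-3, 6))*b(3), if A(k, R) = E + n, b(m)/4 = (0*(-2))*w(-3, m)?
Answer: 0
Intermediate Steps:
b(m) = 0 (b(m) = 4*((0*(-2))*(-5)) = 4*(0*(-5)) = 4*0 = 0)
A(k, R) = 2 (A(k, R) = 4 - 2 = 2)
(-13*A(-3, 6))*b(3) = -13*2*0 = -26*0 = 0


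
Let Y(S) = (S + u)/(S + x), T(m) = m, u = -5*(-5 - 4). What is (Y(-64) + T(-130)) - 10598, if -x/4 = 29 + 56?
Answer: -4334093/404 ≈ -10728.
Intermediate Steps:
x = -340 (x = -4*(29 + 56) = -4*85 = -340)
u = 45 (u = -5*(-9) = 45)
Y(S) = (45 + S)/(-340 + S) (Y(S) = (S + 45)/(S - 340) = (45 + S)/(-340 + S))
(Y(-64) + T(-130)) - 10598 = ((45 - 64)/(-340 - 64) - 130) - 10598 = (-19/(-404) - 130) - 10598 = (-1/404*(-19) - 130) - 10598 = (19/404 - 130) - 10598 = -52501/404 - 10598 = -4334093/404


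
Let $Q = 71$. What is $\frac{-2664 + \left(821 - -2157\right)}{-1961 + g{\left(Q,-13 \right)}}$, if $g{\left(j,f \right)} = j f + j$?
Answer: $- \frac{314}{2813} \approx -0.11162$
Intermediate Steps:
$g{\left(j,f \right)} = j + f j$ ($g{\left(j,f \right)} = f j + j = j + f j$)
$\frac{-2664 + \left(821 - -2157\right)}{-1961 + g{\left(Q,-13 \right)}} = \frac{-2664 + \left(821 - -2157\right)}{-1961 + 71 \left(1 - 13\right)} = \frac{-2664 + \left(821 + 2157\right)}{-1961 + 71 \left(-12\right)} = \frac{-2664 + 2978}{-1961 - 852} = \frac{314}{-2813} = 314 \left(- \frac{1}{2813}\right) = - \frac{314}{2813}$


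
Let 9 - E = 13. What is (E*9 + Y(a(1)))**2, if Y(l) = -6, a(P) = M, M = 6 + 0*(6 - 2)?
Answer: 1764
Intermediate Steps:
E = -4 (E = 9 - 1*13 = 9 - 13 = -4)
M = 6 (M = 6 + 0*4 = 6 + 0 = 6)
a(P) = 6
(E*9 + Y(a(1)))**2 = (-4*9 - 6)**2 = (-36 - 6)**2 = (-42)**2 = 1764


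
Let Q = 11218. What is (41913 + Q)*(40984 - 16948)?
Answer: 1277056716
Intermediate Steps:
(41913 + Q)*(40984 - 16948) = (41913 + 11218)*(40984 - 16948) = 53131*24036 = 1277056716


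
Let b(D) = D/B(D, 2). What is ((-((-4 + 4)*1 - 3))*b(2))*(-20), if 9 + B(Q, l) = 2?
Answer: 120/7 ≈ 17.143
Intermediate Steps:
B(Q, l) = -7 (B(Q, l) = -9 + 2 = -7)
b(D) = -D/7 (b(D) = D/(-7) = D*(-⅐) = -D/7)
((-((-4 + 4)*1 - 3))*b(2))*(-20) = ((-((-4 + 4)*1 - 3))*(-⅐*2))*(-20) = (-(0*1 - 3)*(-2/7))*(-20) = (-(0 - 3)*(-2/7))*(-20) = (-1*(-3)*(-2/7))*(-20) = (3*(-2/7))*(-20) = -6/7*(-20) = 120/7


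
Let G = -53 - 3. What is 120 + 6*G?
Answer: -216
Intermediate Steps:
G = -56
120 + 6*G = 120 + 6*(-56) = 120 - 336 = -216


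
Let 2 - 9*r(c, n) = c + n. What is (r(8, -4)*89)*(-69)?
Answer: 4094/3 ≈ 1364.7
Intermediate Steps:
r(c, n) = 2/9 - c/9 - n/9 (r(c, n) = 2/9 - (c + n)/9 = 2/9 + (-c/9 - n/9) = 2/9 - c/9 - n/9)
(r(8, -4)*89)*(-69) = ((2/9 - 1/9*8 - 1/9*(-4))*89)*(-69) = ((2/9 - 8/9 + 4/9)*89)*(-69) = -2/9*89*(-69) = -178/9*(-69) = 4094/3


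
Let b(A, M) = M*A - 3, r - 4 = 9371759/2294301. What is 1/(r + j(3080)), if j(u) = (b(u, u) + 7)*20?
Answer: 2294301/435293342221043 ≈ 5.2707e-9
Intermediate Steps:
r = 18548963/2294301 (r = 4 + 9371759/2294301 = 18548963/2294301 ≈ 8.0848)
b(A, M) = -3 + A*M (b(A, M) = A*M - 3 = -3 + A*M)
j(u) = 80 + 20*u² (j(u) = ((-3 + u*u) + 7)*20 = ((-3 + u²) + 7)*20 = (4 + u²)*20 = 80 + 20*u²)
1/(r + j(3080)) = 1/(18548963/2294301 + (80 + 20*3080²)) = 1/(18548963/2294301 + (80 + 20*9486400)) = 1/(18548963/2294301 + (80 + 189728000)) = 1/(18548963/2294301 + 189728080) = 1/(435293342221043/2294301) = 2294301/435293342221043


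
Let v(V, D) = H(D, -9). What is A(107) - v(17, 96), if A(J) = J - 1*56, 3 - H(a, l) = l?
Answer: 39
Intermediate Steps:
H(a, l) = 3 - l
A(J) = -56 + J (A(J) = J - 56 = -56 + J)
v(V, D) = 12 (v(V, D) = 3 - 1*(-9) = 3 + 9 = 12)
A(107) - v(17, 96) = (-56 + 107) - 1*12 = 51 - 12 = 39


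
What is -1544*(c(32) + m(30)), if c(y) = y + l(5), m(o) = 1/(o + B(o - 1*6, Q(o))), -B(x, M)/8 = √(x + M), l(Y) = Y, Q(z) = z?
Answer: -12164404/213 + 3088*√6/213 ≈ -57074.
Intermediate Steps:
B(x, M) = -8*√(M + x) (B(x, M) = -8*√(x + M) = -8*√(M + x))
m(o) = 1/(o - 8*√(-6 + 2*o)) (m(o) = 1/(o - 8*√(o + (o - 1*6))) = 1/(o - 8*√(o + (o - 6))) = 1/(o - 8*√(o + (-6 + o))) = 1/(o - 8*√(-6 + 2*o)))
c(y) = 5 + y (c(y) = y + 5 = 5 + y)
-1544*(c(32) + m(30)) = -1544*((5 + 32) + 1/(30 - 8*√2*√(-3 + 30))) = -1544*(37 + 1/(30 - 8*√2*√27)) = -1544*(37 + 1/(30 - 8*√2*3*√3)) = -1544*(37 + 1/(30 - 24*√6)) = -57128 - 1544/(30 - 24*√6)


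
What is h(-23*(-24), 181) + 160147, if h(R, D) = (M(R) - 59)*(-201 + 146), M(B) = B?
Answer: 133032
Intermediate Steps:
h(R, D) = 3245 - 55*R (h(R, D) = (R - 59)*(-201 + 146) = (-59 + R)*(-55) = 3245 - 55*R)
h(-23*(-24), 181) + 160147 = (3245 - (-1265)*(-24)) + 160147 = (3245 - 55*552) + 160147 = (3245 - 30360) + 160147 = -27115 + 160147 = 133032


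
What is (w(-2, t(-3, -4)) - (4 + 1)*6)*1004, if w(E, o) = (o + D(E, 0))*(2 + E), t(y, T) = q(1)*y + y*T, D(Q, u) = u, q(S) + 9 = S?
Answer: -30120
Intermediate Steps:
q(S) = -9 + S
t(y, T) = -8*y + T*y (t(y, T) = (-9 + 1)*y + y*T = -8*y + T*y)
w(E, o) = o*(2 + E) (w(E, o) = (o + 0)*(2 + E) = o*(2 + E))
(w(-2, t(-3, -4)) - (4 + 1)*6)*1004 = ((-3*(-8 - 4))*(2 - 2) - (4 + 1)*6)*1004 = (-3*(-12)*0 - 5*6)*1004 = (36*0 - 1*30)*1004 = (0 - 30)*1004 = -30*1004 = -30120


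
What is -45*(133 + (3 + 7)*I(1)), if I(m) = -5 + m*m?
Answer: -4185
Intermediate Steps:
I(m) = -5 + m²
-45*(133 + (3 + 7)*I(1)) = -45*(133 + (3 + 7)*(-5 + 1²)) = -45*(133 + 10*(-5 + 1)) = -45*(133 + 10*(-4)) = -45*(133 - 40) = -45*93 = -4185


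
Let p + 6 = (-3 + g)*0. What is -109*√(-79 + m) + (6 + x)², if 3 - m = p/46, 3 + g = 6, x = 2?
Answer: 64 - 109*I*√40135/23 ≈ 64.0 - 949.42*I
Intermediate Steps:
g = 3 (g = -3 + 6 = 3)
p = -6 (p = -6 + (-3 + 3)*0 = -6 + 0*0 = -6 + 0 = -6)
m = 72/23 (m = 3 - (-6)/46 = 3 - 1*(-3/23) = 3 + 3/23 = 72/23 ≈ 3.1304)
-109*√(-79 + m) + (6 + x)² = -109*√(-79 + 72/23) + (6 + 2)² = -109*I*√40135/23 + 8² = -109*I*√40135/23 + 64 = 64 - 109*I*√40135/23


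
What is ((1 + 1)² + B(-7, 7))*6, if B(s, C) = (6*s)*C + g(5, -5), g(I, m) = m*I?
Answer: -1890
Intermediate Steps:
g(I, m) = I*m
B(s, C) = -25 + 6*C*s (B(s, C) = (6*s)*C + 5*(-5) = 6*C*s - 25 = -25 + 6*C*s)
((1 + 1)² + B(-7, 7))*6 = ((1 + 1)² + (-25 + 6*7*(-7)))*6 = (2² + (-25 - 294))*6 = (4 - 319)*6 = -315*6 = -1890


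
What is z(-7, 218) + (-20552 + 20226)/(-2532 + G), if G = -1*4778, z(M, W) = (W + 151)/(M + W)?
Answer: 1383088/771205 ≈ 1.7934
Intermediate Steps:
z(M, W) = (151 + W)/(M + W)
G = -4778
z(-7, 218) + (-20552 + 20226)/(-2532 + G) = (151 + 218)/(-7 + 218) + (-20552 + 20226)/(-2532 - 4778) = 369/211 - 326/(-7310) = (1/211)*369 - 326*(-1/7310) = 369/211 + 163/3655 = 1383088/771205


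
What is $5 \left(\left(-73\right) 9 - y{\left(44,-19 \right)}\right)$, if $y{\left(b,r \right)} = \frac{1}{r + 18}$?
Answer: $-3280$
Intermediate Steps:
$y{\left(b,r \right)} = \frac{1}{18 + r}$
$5 \left(\left(-73\right) 9 - y{\left(44,-19 \right)}\right) = 5 \left(\left(-73\right) 9 - \frac{1}{18 - 19}\right) = 5 \left(-657 - \frac{1}{-1}\right) = 5 \left(-657 - -1\right) = 5 \left(-657 + 1\right) = 5 \left(-656\right) = -3280$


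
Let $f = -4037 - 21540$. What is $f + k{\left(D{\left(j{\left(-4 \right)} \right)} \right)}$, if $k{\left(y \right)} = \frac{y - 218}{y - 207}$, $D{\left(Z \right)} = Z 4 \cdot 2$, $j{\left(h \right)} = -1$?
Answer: $- \frac{5498829}{215} \approx -25576.0$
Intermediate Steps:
$D{\left(Z \right)} = 8 Z$ ($D{\left(Z \right)} = 4 Z 2 = 8 Z$)
$k{\left(y \right)} = \frac{-218 + y}{-207 + y}$
$f = -25577$ ($f = -4037 - 21540 = -25577$)
$f + k{\left(D{\left(j{\left(-4 \right)} \right)} \right)} = -25577 + \frac{-218 + 8 \left(-1\right)}{-207 + 8 \left(-1\right)} = -25577 + \frac{-218 - 8}{-207 - 8} = -25577 + \frac{1}{-215} \left(-226\right) = -25577 - - \frac{226}{215} = -25577 + \frac{226}{215} = - \frac{5498829}{215}$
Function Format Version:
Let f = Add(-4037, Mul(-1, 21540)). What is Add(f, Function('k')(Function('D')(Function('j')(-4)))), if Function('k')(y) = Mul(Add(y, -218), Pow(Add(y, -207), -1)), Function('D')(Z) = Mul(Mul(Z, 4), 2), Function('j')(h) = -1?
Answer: Rational(-5498829, 215) ≈ -25576.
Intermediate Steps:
Function('D')(Z) = Mul(8, Z) (Function('D')(Z) = Mul(Mul(4, Z), 2) = Mul(8, Z))
Function('k')(y) = Mul(Pow(Add(-207, y), -1), Add(-218, y)) (Function('k')(y) = Mul(Add(-218, y), Pow(Add(-207, y), -1)) = Mul(Pow(Add(-207, y), -1), Add(-218, y)))
f = -25577 (f = Add(-4037, -21540) = -25577)
Add(f, Function('k')(Function('D')(Function('j')(-4)))) = Add(-25577, Mul(Pow(Add(-207, Mul(8, -1)), -1), Add(-218, Mul(8, -1)))) = Add(-25577, Mul(Pow(Add(-207, -8), -1), Add(-218, -8))) = Add(-25577, Mul(Pow(-215, -1), -226)) = Add(-25577, Mul(Rational(-1, 215), -226)) = Add(-25577, Rational(226, 215)) = Rational(-5498829, 215)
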